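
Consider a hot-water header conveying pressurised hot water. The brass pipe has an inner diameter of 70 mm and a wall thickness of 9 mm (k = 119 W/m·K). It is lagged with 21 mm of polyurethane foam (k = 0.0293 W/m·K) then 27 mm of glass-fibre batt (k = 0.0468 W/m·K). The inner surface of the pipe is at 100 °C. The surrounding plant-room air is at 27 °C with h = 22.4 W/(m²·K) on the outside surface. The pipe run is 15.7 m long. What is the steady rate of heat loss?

Treating each annulus and film as a series resistance:
R_brass pipe wall = ln(44/35)/(2π×119×15.7) = 1.949×10^-5 K/W
R_polyurethane foam = ln(65/44)/(2π×0.0293×15.7) = 0.135 K/W
R_glass-fibre batt = ln(92/65)/(2π×0.0468×15.7) = 0.07525 K/W
R_outer film = 1/(h_o·2πr_oL) = 1/(22.4×2π×0.092×15.7) = 0.004919 K/W
R_total = 0.2152 K/W
Q = ΔT/R_total = 73/0.2152

Q ≈ 339 W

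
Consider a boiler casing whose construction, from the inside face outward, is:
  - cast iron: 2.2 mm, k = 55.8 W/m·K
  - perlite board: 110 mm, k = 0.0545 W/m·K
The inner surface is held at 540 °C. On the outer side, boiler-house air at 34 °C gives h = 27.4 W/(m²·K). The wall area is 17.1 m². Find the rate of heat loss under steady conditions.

Q ≈ 4210 W

Series thermal resistances:
R_cast iron = L/(kA) = 0.0022/(55.8×17.1) = 2.306×10^-6 K/W
R_perlite board = L/(kA) = 0.11/(0.0545×17.1) = 0.118 K/W
R_outer film = 1/(h_o·A) = 1/(27.4×17.1) = 0.002134 K/W
R_total = 0.1202 K/W
Q = ΔT / R_total = 506 / 0.1202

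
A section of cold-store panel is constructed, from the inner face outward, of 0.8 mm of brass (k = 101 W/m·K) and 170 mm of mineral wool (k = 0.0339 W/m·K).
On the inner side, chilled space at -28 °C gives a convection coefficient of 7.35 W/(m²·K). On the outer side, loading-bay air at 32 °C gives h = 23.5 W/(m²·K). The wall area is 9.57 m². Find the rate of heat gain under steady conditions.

Q ≈ 111 W

Treating each layer as a thermal resistance in series:
R_inner film = 1/(h_i·A) = 1/(7.35×9.57) = 0.01422 K/W
R_brass = L/(kA) = 0.0008/(101×9.57) = 8.277×10^-7 K/W
R_mineral wool = L/(kA) = 0.17/(0.0339×9.57) = 0.524 K/W
R_outer film = 1/(h_o·A) = 1/(23.5×9.57) = 0.004447 K/W
R_total = 0.5427 K/W
Q = ΔT / R_total = 60 / 0.5427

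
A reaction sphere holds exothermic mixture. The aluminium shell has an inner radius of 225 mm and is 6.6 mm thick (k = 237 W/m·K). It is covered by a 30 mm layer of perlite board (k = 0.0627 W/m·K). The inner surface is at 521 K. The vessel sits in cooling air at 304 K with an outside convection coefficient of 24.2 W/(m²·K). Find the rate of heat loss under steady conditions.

Radial (spherical) resistances in series:
R_aluminium shell = (1/0.225 − 1/0.2316)/(4π×237) = 4.253×10^-5 K/W
R_perlite board = (1/0.2316 − 1/0.2616)/(4π×0.0627) = 0.6284 K/W
R_outer film = 1/(h·4πr_o²) = 1/(24.2×4π×0.2616²) = 0.04805 K/W
R_total = 0.6765 K/W
Q = ΔT/R_total = 217/0.6765

Q ≈ 321 W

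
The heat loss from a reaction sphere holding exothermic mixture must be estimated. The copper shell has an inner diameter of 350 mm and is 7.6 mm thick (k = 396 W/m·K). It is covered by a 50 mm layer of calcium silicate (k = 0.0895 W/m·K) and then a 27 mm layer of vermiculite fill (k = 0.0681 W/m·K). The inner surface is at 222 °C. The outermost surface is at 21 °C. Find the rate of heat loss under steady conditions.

For a spherical shell R = (1/r₁ − 1/r₂)/(4πk); film R = 1/(h·4πr²). In series:
R_copper shell = (1/0.175 − 1/0.1826)/(4π×396) = 4.779×10^-5 K/W
R_calcium silicate = (1/0.1826 − 1/0.2326)/(4π×0.0895) = 1.047 K/W
R_vermiculite fill = (1/0.2326 − 1/0.2596)/(4π×0.0681) = 0.5225 K/W
R_total = 1.569 K/W
Q = ΔT/R_total = 201/1.569

Q ≈ 128 W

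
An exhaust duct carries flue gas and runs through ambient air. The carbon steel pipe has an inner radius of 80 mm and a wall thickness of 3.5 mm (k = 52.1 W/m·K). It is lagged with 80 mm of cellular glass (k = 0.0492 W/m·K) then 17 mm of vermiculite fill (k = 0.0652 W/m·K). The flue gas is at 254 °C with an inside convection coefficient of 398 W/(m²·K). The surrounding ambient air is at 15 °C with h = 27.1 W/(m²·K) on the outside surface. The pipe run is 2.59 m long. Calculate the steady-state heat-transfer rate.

Q ≈ 252 W

Cylindrical conduction, so R = ln(r₂/r₁)/(2πkL) per layer, in series:
R_inner film = 1/(h_i·2πr₁L) = 1/(398×2π×0.08×2.59) = 0.00193 K/W
R_carbon steel pipe wall = ln(83.5/80)/(2π×52.1×2.59) = 5.05×10^-5 K/W
R_cellular glass = ln(163.5/83.5)/(2π×0.0492×2.59) = 0.8393 K/W
R_vermiculite fill = ln(180.5/163.5)/(2π×0.0652×2.59) = 0.09323 K/W
R_outer film = 1/(h_o·2πr_oL) = 1/(27.1×2π×0.1805×2.59) = 0.01256 K/W
R_total = 0.947 K/W
Q = ΔT/R_total = 239/0.947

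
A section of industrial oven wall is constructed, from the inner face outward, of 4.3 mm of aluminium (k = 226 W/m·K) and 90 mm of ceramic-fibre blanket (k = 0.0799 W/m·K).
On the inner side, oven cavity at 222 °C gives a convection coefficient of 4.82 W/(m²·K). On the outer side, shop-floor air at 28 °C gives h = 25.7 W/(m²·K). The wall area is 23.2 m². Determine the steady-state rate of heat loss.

Treating each layer as a thermal resistance in series:
R_inner film = 1/(h_i·A) = 1/(4.82×23.2) = 0.008943 K/W
R_aluminium = L/(kA) = 0.0043/(226×23.2) = 8.201×10^-7 K/W
R_ceramic-fibre blanket = L/(kA) = 0.09/(0.0799×23.2) = 0.04855 K/W
R_outer film = 1/(h_o·A) = 1/(25.7×23.2) = 0.001677 K/W
R_total = 0.05917 K/W
Q = ΔT / R_total = 194 / 0.05917

Q ≈ 3280 W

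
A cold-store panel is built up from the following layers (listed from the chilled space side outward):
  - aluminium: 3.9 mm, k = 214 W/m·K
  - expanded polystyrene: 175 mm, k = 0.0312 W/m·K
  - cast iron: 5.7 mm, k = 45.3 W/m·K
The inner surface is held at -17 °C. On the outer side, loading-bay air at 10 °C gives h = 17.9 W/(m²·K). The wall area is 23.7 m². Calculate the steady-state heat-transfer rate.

Thermal resistances in series:
R_aluminium = L/(kA) = 0.0039/(214×23.7) = 7.69×10^-7 K/W
R_expanded polystyrene = L/(kA) = 0.175/(0.0312×23.7) = 0.2367 K/W
R_cast iron = L/(kA) = 0.0057/(45.3×23.7) = 5.309×10^-6 K/W
R_outer film = 1/(h_o·A) = 1/(17.9×23.7) = 0.002357 K/W
R_total = 0.239 K/W
Q = ΔT / R_total = 27 / 0.239

Q ≈ 113 W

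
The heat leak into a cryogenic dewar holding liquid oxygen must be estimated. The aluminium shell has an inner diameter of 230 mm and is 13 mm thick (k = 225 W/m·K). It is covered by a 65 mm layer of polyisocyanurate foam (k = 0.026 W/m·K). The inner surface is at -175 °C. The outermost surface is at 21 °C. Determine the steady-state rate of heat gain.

Q ≈ 24.3 W

Radial (spherical) resistances in series:
R_aluminium shell = (1/0.115 − 1/0.128)/(4π×225) = 3.124×10^-4 K/W
R_polyisocyanurate foam = (1/0.128 − 1/0.193)/(4π×0.026) = 8.053 K/W
R_total = 8.053 K/W
Q = ΔT/R_total = 196/8.053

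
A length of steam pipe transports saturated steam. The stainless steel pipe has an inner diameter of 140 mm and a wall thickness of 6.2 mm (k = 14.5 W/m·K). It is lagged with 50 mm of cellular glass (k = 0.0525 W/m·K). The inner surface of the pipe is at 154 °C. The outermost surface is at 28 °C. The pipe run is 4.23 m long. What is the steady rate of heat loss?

Cylindrical conduction, so R = ln(r₂/r₁)/(2πkL) per layer, in series:
R_stainless steel pipe wall = ln(76.2/70)/(2π×14.5×4.23) = 2.202×10^-4 K/W
R_cellular glass = ln(126.2/76.2)/(2π×0.0525×4.23) = 0.3616 K/W
R_total = 0.3618 K/W
Q = ΔT/R_total = 126/0.3618

Q ≈ 348 W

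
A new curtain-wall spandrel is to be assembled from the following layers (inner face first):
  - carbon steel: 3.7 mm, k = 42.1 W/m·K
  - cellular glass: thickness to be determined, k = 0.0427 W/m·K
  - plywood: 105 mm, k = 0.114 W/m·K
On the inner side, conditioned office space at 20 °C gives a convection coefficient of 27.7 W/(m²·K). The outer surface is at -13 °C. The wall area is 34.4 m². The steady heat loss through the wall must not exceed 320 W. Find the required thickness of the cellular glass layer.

L ≈ 111 mm

Using the resistance-network approach (series):
R_inner film = 1/(h_i·A) = 1/(27.7×34.4) = 0.001049 K/W
R_carbon steel = L/(kA) = 0.0037/(42.1×34.4) = 2.555×10^-6 K/W
R_plywood = L/(kA) = 0.105/(0.114×34.4) = 0.02677 K/W
Sum of the known resistances R_other = 0.02783 K/W
Required total resistance R_tot = ΔT/Q_allow = 33/320 = 0.1031 K/W
R_cellular glass = R_tot − R_other = 0.0753 K/W
L = R·k·A = 0.0753×0.0427×34.4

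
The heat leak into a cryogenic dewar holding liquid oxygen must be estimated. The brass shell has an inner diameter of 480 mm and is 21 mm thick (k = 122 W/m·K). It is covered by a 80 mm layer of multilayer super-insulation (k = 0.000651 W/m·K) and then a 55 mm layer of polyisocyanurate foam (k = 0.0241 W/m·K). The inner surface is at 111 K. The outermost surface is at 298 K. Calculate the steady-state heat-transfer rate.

Radial (spherical) resistances in series:
R_brass shell = (1/0.24 − 1/0.261)/(4π×122) = 2.187×10^-4 K/W
R_multilayer super-insulation = (1/0.261 − 1/0.341)/(4π×0.000651) = 109.9 K/W
R_polyisocyanurate foam = (1/0.341 − 1/0.396)/(4π×0.0241) = 1.345 K/W
R_total = 111.2 K/W
Q = ΔT/R_total = 187/111.2

Q ≈ 1.68 W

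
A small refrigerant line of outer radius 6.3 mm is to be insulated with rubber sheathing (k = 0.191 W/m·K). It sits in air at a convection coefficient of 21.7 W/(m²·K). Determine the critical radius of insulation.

r_cr ≈ 8.8 mm

For a cylinder r_cr = k/h = 0.191/21.7
r_cr = 8.8 mm; since the bare radius (6.3 mm) is below r_cr, adding a thin layer of insulation will *increase* heat loss.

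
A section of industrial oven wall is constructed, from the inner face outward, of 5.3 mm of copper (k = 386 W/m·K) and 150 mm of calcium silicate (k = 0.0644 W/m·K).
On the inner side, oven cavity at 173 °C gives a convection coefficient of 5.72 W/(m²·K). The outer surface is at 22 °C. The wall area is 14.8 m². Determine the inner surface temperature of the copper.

Thermal resistances in series:
R_inner film = 1/(h_i·A) = 1/(5.72×14.8) = 0.01181 K/W
R_copper = L/(kA) = 0.0053/(386×14.8) = 9.277×10^-7 K/W
R_calcium silicate = L/(kA) = 0.15/(0.0644×14.8) = 0.1574 K/W
R_total = 0.1692 K/W;  Q = ΔT/R_total = 151/0.1692 = 892.5 W
T_interface = T_inner − Q·ΣR(inner→interface) = 173 − 892×0.01181

T ≈ 162 °C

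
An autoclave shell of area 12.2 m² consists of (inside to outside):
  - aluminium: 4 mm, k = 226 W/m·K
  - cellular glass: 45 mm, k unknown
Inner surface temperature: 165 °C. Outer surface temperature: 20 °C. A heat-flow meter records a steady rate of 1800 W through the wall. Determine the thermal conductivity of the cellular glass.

k ≈ 0.0458 W/(m·K)

Thermal resistances in series:
R_aluminium = L/(kA) = 0.004/(226×12.2) = 1.451×10^-6 K/W
Sum of known resistances R_other = 1.451×10^-6 K/W
Total R = ΔT/Q = 145/1800 = 0.08056 K/W
R_cellular glass = R_total − R_other = 0.08055 K/W
k = L/(R·A) = 0.045/(0.08055×12.2)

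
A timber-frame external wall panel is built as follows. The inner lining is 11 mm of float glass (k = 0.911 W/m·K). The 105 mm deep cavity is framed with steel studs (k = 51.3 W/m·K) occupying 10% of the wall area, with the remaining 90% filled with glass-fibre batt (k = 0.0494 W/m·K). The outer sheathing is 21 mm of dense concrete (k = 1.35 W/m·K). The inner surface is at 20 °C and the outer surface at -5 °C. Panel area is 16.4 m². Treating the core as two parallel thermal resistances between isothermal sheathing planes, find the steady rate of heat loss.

Sheathing layers in series; stud and cavity paths in parallel between them.
R_inner = 0.011/(0.911×16.4) = 7.363×10^-4 K/W
R_stud  = 0.105/(51.3×0.1×16.4) = 0.001248 K/W
R_cav   = 0.105/(0.0494×0.9×16.4) = 0.144 K/W
1/R_core = 1/R_stud + 1/R_cav → R_core = 0.001237 K/W
R_outer = 0.021/(1.35×16.4) = 9.485×10^-4 K/W
R_total = 0.002922 K/W
Q = ΔT/R_total = 25/0.002922

Q ≈ 8560 W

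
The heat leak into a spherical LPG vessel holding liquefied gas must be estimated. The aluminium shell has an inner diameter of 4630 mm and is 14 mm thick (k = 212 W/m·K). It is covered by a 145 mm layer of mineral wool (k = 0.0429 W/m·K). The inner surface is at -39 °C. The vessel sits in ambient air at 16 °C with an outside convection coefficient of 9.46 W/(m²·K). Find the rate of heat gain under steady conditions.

For a spherical shell R = (1/r₁ − 1/r₂)/(4πk); film R = 1/(h·4πr²). In series:
R_aluminium shell = (1/2.315 − 1/2.329)/(4π×212) = 9.747×10^-7 K/W
R_mineral wool = (1/2.329 − 1/2.474)/(4π×0.0429) = 0.04668 K/W
R_outer film = 1/(h·4πr_o²) = 1/(9.46×4π×2.474²) = 0.001374 K/W
R_total = 0.04806 K/W
Q = ΔT/R_total = 55/0.04806

Q ≈ 1140 W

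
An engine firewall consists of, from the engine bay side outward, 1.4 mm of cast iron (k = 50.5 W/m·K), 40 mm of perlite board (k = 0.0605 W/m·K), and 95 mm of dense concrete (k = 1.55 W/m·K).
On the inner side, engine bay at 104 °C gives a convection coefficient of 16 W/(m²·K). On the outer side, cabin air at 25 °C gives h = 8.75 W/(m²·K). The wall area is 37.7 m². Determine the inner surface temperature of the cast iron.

T ≈ 98.5 °C

Series thermal resistances:
R_inner film = 1/(h_i·A) = 1/(16×37.7) = 0.001658 K/W
R_cast iron = L/(kA) = 0.0014/(50.5×37.7) = 7.354×10^-7 K/W
R_perlite board = L/(kA) = 0.04/(0.0605×37.7) = 0.01754 K/W
R_dense concrete = L/(kA) = 0.095/(1.55×37.7) = 0.001626 K/W
R_outer film = 1/(h_o·A) = 1/(8.75×37.7) = 0.003031 K/W
R_total = 0.02385 K/W;  Q = ΔT/R_total = 79/0.02385 = 3312 W
T_interface = T_inner − Q·ΣR(inner→interface) = 104 − 3310×0.001658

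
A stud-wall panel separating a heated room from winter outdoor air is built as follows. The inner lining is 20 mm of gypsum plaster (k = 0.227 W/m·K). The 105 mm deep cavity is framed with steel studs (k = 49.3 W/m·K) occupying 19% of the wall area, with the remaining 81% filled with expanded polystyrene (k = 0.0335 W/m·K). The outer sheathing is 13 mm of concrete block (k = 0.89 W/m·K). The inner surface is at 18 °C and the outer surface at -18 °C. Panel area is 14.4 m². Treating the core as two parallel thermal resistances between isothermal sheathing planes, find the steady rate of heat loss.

Q ≈ 4550 W

Sheathing layers in series; stud and cavity paths in parallel between them.
R_inner = 0.02/(0.227×14.4) = 0.006118 K/W
R_stud  = 0.105/(49.3×0.19×14.4) = 7.784×10^-4 K/W
R_cav   = 0.105/(0.0335×0.81×14.4) = 0.2687 K/W
1/R_core = 1/R_stud + 1/R_cav → R_core = 7.762×10^-4 K/W
R_outer = 0.013/(0.89×14.4) = 0.001014 K/W
R_total = 0.007909 K/W
Q = ΔT/R_total = 36/0.007909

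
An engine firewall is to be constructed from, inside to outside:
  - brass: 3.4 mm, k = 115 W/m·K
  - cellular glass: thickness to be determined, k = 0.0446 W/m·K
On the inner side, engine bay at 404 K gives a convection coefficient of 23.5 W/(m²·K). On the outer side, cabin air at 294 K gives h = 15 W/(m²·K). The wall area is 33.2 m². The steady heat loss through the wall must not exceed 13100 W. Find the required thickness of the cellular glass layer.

Model the wall as resistances in series:
R_inner film = 1/(h_i·A) = 1/(23.5×33.2) = 0.001282 K/W
R_brass = L/(kA) = 0.0034/(115×33.2) = 8.905×10^-7 K/W
R_outer film = 1/(h_o·A) = 1/(15×33.2) = 0.002008 K/W
Sum of the known resistances R_other = 0.003291 K/W
Required total resistance R_tot = ΔT/Q_allow = 110/13100 = 0.008397 K/W
R_cellular glass = R_tot − R_other = 0.005106 K/W
L = R·k·A = 0.005106×0.0446×33.2

L ≈ 7.56 mm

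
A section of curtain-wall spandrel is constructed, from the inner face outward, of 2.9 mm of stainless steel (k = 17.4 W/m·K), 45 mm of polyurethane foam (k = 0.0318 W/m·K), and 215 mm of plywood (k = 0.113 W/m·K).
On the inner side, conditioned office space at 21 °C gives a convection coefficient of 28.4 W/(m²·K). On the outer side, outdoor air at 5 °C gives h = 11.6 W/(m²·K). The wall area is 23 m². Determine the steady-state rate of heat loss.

Using the resistance-network approach (series):
R_inner film = 1/(h_i·A) = 1/(28.4×23) = 0.001531 K/W
R_stainless steel = L/(kA) = 0.0029/(17.4×23) = 7.246×10^-6 K/W
R_polyurethane foam = L/(kA) = 0.045/(0.0318×23) = 0.06153 K/W
R_plywood = L/(kA) = 0.215/(0.113×23) = 0.08272 K/W
R_outer film = 1/(h_o·A) = 1/(11.6×23) = 0.003748 K/W
R_total = 0.1495 K/W
Q = ΔT / R_total = 16 / 0.1495

Q ≈ 107 W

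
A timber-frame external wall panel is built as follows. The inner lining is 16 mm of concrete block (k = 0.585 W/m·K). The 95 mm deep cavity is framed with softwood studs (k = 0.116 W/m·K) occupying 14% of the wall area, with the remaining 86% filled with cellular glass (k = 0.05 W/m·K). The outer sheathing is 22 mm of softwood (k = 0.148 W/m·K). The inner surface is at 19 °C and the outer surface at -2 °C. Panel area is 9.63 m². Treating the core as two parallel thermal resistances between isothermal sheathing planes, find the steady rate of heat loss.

Sheathing layers in series; stud and cavity paths in parallel between them.
R_inner = 0.016/(0.585×9.63) = 0.00284 K/W
R_stud  = 0.095/(0.116×0.14×9.63) = 0.6075 K/W
R_cav   = 0.095/(0.05×0.86×9.63) = 0.2294 K/W
1/R_core = 1/R_stud + 1/R_cav → R_core = 0.1665 K/W
R_outer = 0.022/(0.148×9.63) = 0.01544 K/W
R_total = 0.1848 K/W
Q = ΔT/R_total = 21/0.1848

Q ≈ 114 W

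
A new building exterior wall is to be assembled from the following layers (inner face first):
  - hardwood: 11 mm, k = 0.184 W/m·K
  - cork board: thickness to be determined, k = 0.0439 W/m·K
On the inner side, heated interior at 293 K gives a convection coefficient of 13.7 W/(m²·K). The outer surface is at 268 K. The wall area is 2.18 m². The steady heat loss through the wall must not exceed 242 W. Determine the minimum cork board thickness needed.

L ≈ 4.06 mm

Treating each layer as a thermal resistance in series:
R_inner film = 1/(h_i·A) = 1/(13.7×2.18) = 0.03348 K/W
R_hardwood = L/(kA) = 0.011/(0.184×2.18) = 0.02742 K/W
Sum of the known resistances R_other = 0.06091 K/W
Required total resistance R_tot = ΔT/Q_allow = 25/242 = 0.1033 K/W
R_cork board = R_tot − R_other = 0.0424 K/W
L = R·k·A = 0.0424×0.0439×2.18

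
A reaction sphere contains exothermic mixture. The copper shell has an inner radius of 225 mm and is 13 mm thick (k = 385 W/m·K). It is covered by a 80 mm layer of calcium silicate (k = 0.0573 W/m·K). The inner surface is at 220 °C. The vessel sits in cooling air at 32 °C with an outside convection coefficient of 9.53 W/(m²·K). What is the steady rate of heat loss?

Q ≈ 121 W

For a spherical shell R = (1/r₁ − 1/r₂)/(4πk); film R = 1/(h·4πr²). In series:
R_copper shell = (1/0.225 − 1/0.238)/(4π×385) = 5.018×10^-5 K/W
R_calcium silicate = (1/0.238 − 1/0.318)/(4π×0.0573) = 1.468 K/W
R_outer film = 1/(h·4πr_o²) = 1/(9.53×4π×0.318²) = 0.08257 K/W
R_total = 1.551 K/W
Q = ΔT/R_total = 188/1.551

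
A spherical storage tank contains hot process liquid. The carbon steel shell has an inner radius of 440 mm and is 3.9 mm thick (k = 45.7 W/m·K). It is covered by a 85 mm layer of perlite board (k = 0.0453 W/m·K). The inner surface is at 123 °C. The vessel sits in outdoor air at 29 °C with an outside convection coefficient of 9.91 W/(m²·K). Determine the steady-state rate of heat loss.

For a spherical shell R = (1/r₁ − 1/r₂)/(4πk); film R = 1/(h·4πr²). In series:
R_carbon steel shell = (1/0.44 − 1/0.4439)/(4π×45.7) = 3.477×10^-5 K/W
R_perlite board = (1/0.4439 − 1/0.5289)/(4π×0.0453) = 0.636 K/W
R_outer film = 1/(h·4πr_o²) = 1/(9.91×4π×0.5289²) = 0.02871 K/W
R_total = 0.6647 K/W
Q = ΔT/R_total = 94/0.6647

Q ≈ 141 W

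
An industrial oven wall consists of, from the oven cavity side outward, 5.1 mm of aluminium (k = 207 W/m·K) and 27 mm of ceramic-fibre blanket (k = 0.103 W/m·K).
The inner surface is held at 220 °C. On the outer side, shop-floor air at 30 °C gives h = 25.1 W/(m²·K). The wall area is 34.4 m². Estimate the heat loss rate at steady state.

Q ≈ 21600 W

Treating each layer as a thermal resistance in series:
R_aluminium = L/(kA) = 0.0051/(207×34.4) = 7.162×10^-7 K/W
R_ceramic-fibre blanket = L/(kA) = 0.027/(0.103×34.4) = 0.00762 K/W
R_outer film = 1/(h_o·A) = 1/(25.1×34.4) = 0.001158 K/W
R_total = 0.008779 K/W
Q = ΔT / R_total = 190 / 0.008779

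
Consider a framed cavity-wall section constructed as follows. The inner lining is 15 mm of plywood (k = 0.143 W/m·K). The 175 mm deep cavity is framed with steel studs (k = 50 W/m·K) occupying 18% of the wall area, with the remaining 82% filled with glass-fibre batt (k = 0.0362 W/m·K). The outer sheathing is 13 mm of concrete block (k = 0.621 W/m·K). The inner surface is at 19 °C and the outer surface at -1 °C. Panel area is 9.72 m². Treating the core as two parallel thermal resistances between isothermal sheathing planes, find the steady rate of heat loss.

Q ≈ 1340 W

Sheathing layers in series; stud and cavity paths in parallel between them.
R_inner = 0.015/(0.143×9.72) = 0.01079 K/W
R_stud  = 0.175/(50×0.18×9.72) = 0.002 K/W
R_cav   = 0.175/(0.0362×0.82×9.72) = 0.6065 K/W
1/R_core = 1/R_stud + 1/R_cav → R_core = 0.001994 K/W
R_outer = 0.013/(0.621×9.72) = 0.002154 K/W
R_total = 0.01494 K/W
Q = ΔT/R_total = 20/0.01494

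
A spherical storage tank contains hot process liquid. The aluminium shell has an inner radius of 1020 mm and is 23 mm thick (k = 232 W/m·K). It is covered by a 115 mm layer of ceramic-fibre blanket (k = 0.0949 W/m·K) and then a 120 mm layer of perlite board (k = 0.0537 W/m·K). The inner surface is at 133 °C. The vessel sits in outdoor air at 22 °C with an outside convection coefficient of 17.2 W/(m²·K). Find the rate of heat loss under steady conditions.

Q ≈ 547 W

Each spherical layer contributes R = (1/r_i − 1/r_o)/(4πk):
R_aluminium shell = (1/1.02 − 1/1.043)/(4π×232) = 7.416×10^-6 K/W
R_ceramic-fibre blanket = (1/1.043 − 1/1.158)/(4π×0.0949) = 0.07984 K/W
R_perlite board = (1/1.158 − 1/1.278)/(4π×0.0537) = 0.1202 K/W
R_outer film = 1/(h·4πr_o²) = 1/(17.2×4π×1.278²) = 0.002833 K/W
R_total = 0.2028 K/W
Q = ΔT/R_total = 111/0.2028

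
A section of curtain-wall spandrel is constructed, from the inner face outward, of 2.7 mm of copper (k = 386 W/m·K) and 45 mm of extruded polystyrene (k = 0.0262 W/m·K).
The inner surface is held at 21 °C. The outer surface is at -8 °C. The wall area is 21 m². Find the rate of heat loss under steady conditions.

Q ≈ 355 W

Model the wall as resistances in series:
R_copper = L/(kA) = 0.0027/(386×21) = 3.331×10^-7 K/W
R_extruded polystyrene = L/(kA) = 0.045/(0.0262×21) = 0.08179 K/W
R_total = 0.08179 K/W
Q = ΔT / R_total = 29 / 0.08179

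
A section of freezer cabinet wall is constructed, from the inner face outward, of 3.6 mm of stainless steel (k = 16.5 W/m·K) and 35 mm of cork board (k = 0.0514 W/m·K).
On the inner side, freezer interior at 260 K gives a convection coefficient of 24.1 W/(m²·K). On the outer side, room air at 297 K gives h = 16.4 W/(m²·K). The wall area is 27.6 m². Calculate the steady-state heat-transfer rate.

Q ≈ 1300 W

Thermal resistances in series:
R_inner film = 1/(h_i·A) = 1/(24.1×27.6) = 0.001503 K/W
R_stainless steel = L/(kA) = 0.0036/(16.5×27.6) = 7.905×10^-6 K/W
R_cork board = L/(kA) = 0.035/(0.0514×27.6) = 0.02467 K/W
R_outer film = 1/(h_o·A) = 1/(16.4×27.6) = 0.002209 K/W
R_total = 0.02839 K/W
Q = ΔT / R_total = 37 / 0.02839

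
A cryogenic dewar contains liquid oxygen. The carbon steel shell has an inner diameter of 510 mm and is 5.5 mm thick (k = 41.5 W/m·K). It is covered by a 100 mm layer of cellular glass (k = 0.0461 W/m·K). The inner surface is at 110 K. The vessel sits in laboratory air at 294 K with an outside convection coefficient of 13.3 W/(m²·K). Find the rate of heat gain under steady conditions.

Q ≈ 97.6 W

Each spherical layer contributes R = (1/r_i − 1/r_o)/(4πk):
R_carbon steel shell = (1/0.255 − 1/0.2605)/(4π×41.5) = 1.588×10^-4 K/W
R_cellular glass = (1/0.2605 − 1/0.3605)/(4π×0.0461) = 1.838 K/W
R_outer film = 1/(h·4πr_o²) = 1/(13.3×4π×0.3605²) = 0.04604 K/W
R_total = 1.884 K/W
Q = ΔT/R_total = 184/1.884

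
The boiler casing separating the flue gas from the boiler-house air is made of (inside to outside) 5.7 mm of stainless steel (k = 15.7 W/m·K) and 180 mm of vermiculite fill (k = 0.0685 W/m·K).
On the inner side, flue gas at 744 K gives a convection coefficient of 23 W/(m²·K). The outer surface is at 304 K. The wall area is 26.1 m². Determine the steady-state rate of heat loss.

Q ≈ 4300 W

Treating each layer as a thermal resistance in series:
R_inner film = 1/(h_i·A) = 1/(23×26.1) = 0.001666 K/W
R_stainless steel = L/(kA) = 0.0057/(15.7×26.1) = 1.391×10^-5 K/W
R_vermiculite fill = L/(kA) = 0.18/(0.0685×26.1) = 0.1007 K/W
R_total = 0.1024 K/W
Q = ΔT / R_total = 440 / 0.1024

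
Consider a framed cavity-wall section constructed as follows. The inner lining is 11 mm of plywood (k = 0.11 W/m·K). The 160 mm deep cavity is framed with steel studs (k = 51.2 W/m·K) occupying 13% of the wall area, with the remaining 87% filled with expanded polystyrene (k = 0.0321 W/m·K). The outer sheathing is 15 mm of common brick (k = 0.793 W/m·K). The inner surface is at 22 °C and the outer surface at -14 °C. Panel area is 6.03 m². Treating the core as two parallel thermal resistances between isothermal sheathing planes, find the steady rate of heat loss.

Sheathing layers in series; stud and cavity paths in parallel between them.
R_inner = 0.011/(0.11×6.03) = 0.01658 K/W
R_stud  = 0.16/(51.2×0.13×6.03) = 0.003986 K/W
R_cav   = 0.16/(0.0321×0.87×6.03) = 0.9501 K/W
1/R_core = 1/R_stud + 1/R_cav → R_core = 0.00397 K/W
R_outer = 0.015/(0.793×6.03) = 0.003137 K/W
R_total = 0.02369 K/W
Q = ΔT/R_total = 36/0.02369

Q ≈ 1520 W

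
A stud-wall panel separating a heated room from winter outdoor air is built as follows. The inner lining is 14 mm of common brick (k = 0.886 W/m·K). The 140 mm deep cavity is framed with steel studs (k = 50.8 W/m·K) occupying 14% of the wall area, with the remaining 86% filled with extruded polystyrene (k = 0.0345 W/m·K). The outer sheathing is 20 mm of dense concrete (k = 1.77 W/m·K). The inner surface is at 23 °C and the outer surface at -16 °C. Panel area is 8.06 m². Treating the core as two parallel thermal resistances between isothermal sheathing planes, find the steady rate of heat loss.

Q ≈ 6730 W

Sheathing layers in series; stud and cavity paths in parallel between them.
R_inner = 0.014/(0.886×8.06) = 0.00196 K/W
R_stud  = 0.14/(50.8×0.14×8.06) = 0.002442 K/W
R_cav   = 0.14/(0.0345×0.86×8.06) = 0.5854 K/W
1/R_core = 1/R_stud + 1/R_cav → R_core = 0.002432 K/W
R_outer = 0.02/(1.77×8.06) = 0.001402 K/W
R_total = 0.005795 K/W
Q = ΔT/R_total = 39/0.005795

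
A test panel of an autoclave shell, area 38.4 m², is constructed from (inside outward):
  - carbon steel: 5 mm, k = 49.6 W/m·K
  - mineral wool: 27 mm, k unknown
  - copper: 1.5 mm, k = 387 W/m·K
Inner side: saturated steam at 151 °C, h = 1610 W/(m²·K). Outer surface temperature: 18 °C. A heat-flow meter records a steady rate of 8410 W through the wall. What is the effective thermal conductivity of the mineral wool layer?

Thermal resistances in series:
R_inner film = 1/(h_i·A) = 1/(1610×38.4) = 1.617×10^-5 K/W
R_carbon steel = L/(kA) = 0.005/(49.6×38.4) = 2.625×10^-6 K/W
R_copper = L/(kA) = 0.0015/(387×38.4) = 1.009×10^-7 K/W
Sum of known resistances R_other = 1.89×10^-5 K/W
Total R = ΔT/Q = 133/8410 = 0.01581 K/W
R_mineral wool = R_total − R_other = 0.0158 K/W
k = L/(R·A) = 0.027/(0.0158×38.4)

k ≈ 0.0445 W/(m·K)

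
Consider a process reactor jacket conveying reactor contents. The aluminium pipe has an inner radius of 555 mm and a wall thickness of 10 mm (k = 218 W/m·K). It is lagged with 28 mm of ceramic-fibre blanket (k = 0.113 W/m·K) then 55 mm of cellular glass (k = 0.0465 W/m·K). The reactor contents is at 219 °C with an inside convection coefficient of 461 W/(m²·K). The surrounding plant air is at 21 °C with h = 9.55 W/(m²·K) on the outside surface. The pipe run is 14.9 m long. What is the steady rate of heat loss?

Cylindrical conduction, so R = ln(r₂/r₁)/(2πkL) per layer, in series:
R_inner film = 1/(h_i·2πr₁L) = 1/(461×2π×0.555×14.9) = 4.175×10^-5 K/W
R_aluminium pipe wall = ln(565/555)/(2π×218×14.9) = 8.75×10^-7 K/W
R_ceramic-fibre blanket = ln(593/565)/(2π×0.113×14.9) = 0.004572 K/W
R_cellular glass = ln(648/593)/(2π×0.0465×14.9) = 0.02037 K/W
R_outer film = 1/(h_o·2πr_oL) = 1/(9.55×2π×0.648×14.9) = 0.001726 K/W
R_total = 0.02672 K/W
Q = ΔT/R_total = 198/0.02672

Q ≈ 7410 W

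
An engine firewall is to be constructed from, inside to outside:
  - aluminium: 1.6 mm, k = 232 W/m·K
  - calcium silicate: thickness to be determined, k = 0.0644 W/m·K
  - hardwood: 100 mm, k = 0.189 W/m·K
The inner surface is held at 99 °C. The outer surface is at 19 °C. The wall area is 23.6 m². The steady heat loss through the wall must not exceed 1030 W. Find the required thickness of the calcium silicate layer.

Series thermal resistances:
R_aluminium = L/(kA) = 0.0016/(232×23.6) = 2.922×10^-7 K/W
R_hardwood = L/(kA) = 0.1/(0.189×23.6) = 0.02242 K/W
Sum of the known resistances R_other = 0.02242 K/W
Required total resistance R_tot = ΔT/Q_allow = 80/1030 = 0.07767 K/W
R_calcium silicate = R_tot − R_other = 0.05525 K/W
L = R·k·A = 0.05525×0.0644×23.6

L ≈ 84 mm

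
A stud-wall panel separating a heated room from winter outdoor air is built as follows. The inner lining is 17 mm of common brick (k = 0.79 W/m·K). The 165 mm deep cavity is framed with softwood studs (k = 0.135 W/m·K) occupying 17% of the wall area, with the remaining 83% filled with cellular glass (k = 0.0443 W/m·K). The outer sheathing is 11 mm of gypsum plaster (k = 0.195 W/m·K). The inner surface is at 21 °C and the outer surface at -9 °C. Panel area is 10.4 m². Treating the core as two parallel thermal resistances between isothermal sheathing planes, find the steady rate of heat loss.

Sheathing layers in series; stud and cavity paths in parallel between them.
R_inner = 0.017/(0.79×10.4) = 0.002069 K/W
R_stud  = 0.165/(0.135×0.17×10.4) = 0.6913 K/W
R_cav   = 0.165/(0.0443×0.83×10.4) = 0.4315 K/W
1/R_core = 1/R_stud + 1/R_cav → R_core = 0.2657 K/W
R_outer = 0.011/(0.195×10.4) = 0.005424 K/W
R_total = 0.2732 K/W
Q = ΔT/R_total = 30/0.2732

Q ≈ 110 W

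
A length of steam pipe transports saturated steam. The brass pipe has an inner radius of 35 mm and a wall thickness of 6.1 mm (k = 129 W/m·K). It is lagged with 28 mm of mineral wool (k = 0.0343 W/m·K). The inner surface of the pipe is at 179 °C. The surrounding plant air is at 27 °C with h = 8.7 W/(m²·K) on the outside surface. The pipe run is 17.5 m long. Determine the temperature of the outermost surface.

Cylindrical conduction, so R = ln(r₂/r₁)/(2πkL) per layer, in series:
R_brass pipe wall = ln(41.1/35)/(2π×129×17.5) = 1.133×10^-5 K/W
R_mineral wool = ln(69.1/41.1)/(2π×0.0343×17.5) = 0.1378 K/W
R_outer film = 1/(h_o·2πr_oL) = 1/(8.7×2π×0.0691×17.5) = 0.01513 K/W
R_total = 0.1529 K/W
Q = ΔT/R_total = 152/0.1529
Q = 994 W
T_interface = T_inner − Q·ΣR(inner→interface) = 179 − 994×0.1378

T ≈ 42 °C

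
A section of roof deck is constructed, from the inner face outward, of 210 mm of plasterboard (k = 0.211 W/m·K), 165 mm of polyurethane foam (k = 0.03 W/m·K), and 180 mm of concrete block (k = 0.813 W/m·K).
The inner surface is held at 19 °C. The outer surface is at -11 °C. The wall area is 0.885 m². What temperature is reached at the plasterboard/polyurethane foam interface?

Model the wall as resistances in series:
R_plasterboard = L/(kA) = 0.21/(0.211×0.885) = 1.125 K/W
R_polyurethane foam = L/(kA) = 0.165/(0.03×0.885) = 6.215 K/W
R_concrete block = L/(kA) = 0.18/(0.813×0.885) = 0.2502 K/W
R_total = 7.589 K/W;  Q = ΔT/R_total = 30/7.589 = 3.953 W
T_interface = T_inner − Q·ΣR(inner→interface) = 19 − 3.95×1.125

T ≈ 14.6 °C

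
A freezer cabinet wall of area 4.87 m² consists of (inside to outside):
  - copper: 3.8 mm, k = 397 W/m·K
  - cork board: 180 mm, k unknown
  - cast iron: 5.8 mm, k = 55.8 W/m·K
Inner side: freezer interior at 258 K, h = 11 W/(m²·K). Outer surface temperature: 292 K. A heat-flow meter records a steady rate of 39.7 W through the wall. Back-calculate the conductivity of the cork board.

k ≈ 0.0441 W/(m·K)

Treating each layer as a thermal resistance in series:
R_inner film = 1/(h_i·A) = 1/(11×4.87) = 0.01867 K/W
R_copper = L/(kA) = 0.0038/(397×4.87) = 1.965×10^-6 K/W
R_cast iron = L/(kA) = 0.0058/(55.8×4.87) = 2.134×10^-5 K/W
Sum of known resistances R_other = 0.01869 K/W
Total R = ΔT/Q = 34/39.7 = 0.8564 K/W
R_cork board = R_total − R_other = 0.8377 K/W
k = L/(R·A) = 0.18/(0.8377×4.87)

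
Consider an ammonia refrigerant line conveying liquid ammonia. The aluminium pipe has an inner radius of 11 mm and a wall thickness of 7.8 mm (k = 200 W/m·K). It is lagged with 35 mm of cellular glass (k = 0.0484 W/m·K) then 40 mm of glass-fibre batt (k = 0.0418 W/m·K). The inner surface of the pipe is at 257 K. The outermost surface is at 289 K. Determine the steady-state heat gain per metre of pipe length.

Radial resistances (cylindrical: R_cond = ln(r_o/r_i)/(2πkL), R_conv = 1/(h·2πrL)):
R_aluminium pipe wall = ln(18.8/11)/(2π×200×1) = 4.265×10^-4 K/W
R_cellular glass = ln(53.8/18.8)/(2π×0.0484×1) = 3.457 K/W
R_glass-fibre batt = ln(93.8/53.8)/(2π×0.0418×1) = 2.117 K/W
R_total = 5.574 K/W
Q = ΔT/R_total = 32/5.574

q′ ≈ 5.74 W/m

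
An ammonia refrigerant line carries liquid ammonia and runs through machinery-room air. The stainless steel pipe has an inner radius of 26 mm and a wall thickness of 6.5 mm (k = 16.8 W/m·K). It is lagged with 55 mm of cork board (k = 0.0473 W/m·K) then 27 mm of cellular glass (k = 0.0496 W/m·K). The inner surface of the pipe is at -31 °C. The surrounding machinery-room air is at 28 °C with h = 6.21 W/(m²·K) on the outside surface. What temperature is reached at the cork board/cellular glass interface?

Per-layer cylindrical resistances, series-summed:
R_stainless steel pipe wall = ln(32.5/26)/(2π×16.8×1) = 0.002114 K/W
R_cork board = ln(87.5/32.5)/(2π×0.0473×1) = 3.332 K/W
R_cellular glass = ln(114.5/87.5)/(2π×0.0496×1) = 0.863 K/W
R_outer film = 1/(h_o·2πr_oL) = 1/(6.21×2π×0.1145×1) = 0.2238 K/W
R_total = 4.421 K/W
Q = ΔT/R_total = 59/4.421
Q = 13.3 W/m
T_interface = T_inner + Q·ΣR(inner→interface) = -31 + 13.3×3.335

T ≈ 13.5 °C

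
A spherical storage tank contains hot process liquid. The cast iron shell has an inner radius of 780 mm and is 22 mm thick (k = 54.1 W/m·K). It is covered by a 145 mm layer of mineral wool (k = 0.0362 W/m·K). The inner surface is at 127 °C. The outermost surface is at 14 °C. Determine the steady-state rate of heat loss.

Q ≈ 269 W

Radial (spherical) resistances in series:
R_cast iron shell = (1/0.78 − 1/0.802)/(4π×54.1) = 5.173×10^-5 K/W
R_mineral wool = (1/0.802 − 1/0.947)/(4π×0.0362) = 0.4197 K/W
R_total = 0.4197 K/W
Q = ΔT/R_total = 113/0.4197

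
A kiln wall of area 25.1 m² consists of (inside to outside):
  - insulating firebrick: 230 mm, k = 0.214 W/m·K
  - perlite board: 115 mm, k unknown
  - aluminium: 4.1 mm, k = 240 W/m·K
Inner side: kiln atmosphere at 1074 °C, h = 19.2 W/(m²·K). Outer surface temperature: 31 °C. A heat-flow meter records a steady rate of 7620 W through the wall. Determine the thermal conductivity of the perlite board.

Using the resistance-network approach (series):
R_inner film = 1/(h_i·A) = 1/(19.2×25.1) = 0.002075 K/W
R_insulating firebrick = L/(kA) = 0.23/(0.214×25.1) = 0.04282 K/W
R_aluminium = L/(kA) = 0.0041/(240×25.1) = 6.806×10^-7 K/W
Sum of known resistances R_other = 0.0449 K/W
Total R = ΔT/Q = 1043/7620 = 0.1369 K/W
R_perlite board = R_total − R_other = 0.09198 K/W
k = L/(R·A) = 0.115/(0.09198×25.1)

k ≈ 0.0498 W/(m·K)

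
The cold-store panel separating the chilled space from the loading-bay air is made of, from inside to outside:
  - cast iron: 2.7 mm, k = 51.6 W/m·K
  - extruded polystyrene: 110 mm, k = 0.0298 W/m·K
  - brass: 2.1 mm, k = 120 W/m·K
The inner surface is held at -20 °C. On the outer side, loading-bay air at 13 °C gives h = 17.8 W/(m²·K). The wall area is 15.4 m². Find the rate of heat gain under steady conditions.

Model the wall as resistances in series:
R_cast iron = L/(kA) = 0.0027/(51.6×15.4) = 3.398×10^-6 K/W
R_extruded polystyrene = L/(kA) = 0.11/(0.0298×15.4) = 0.2397 K/W
R_brass = L/(kA) = 0.0021/(120×15.4) = 1.136×10^-6 K/W
R_outer film = 1/(h_o·A) = 1/(17.8×15.4) = 0.003648 K/W
R_total = 0.2433 K/W
Q = ΔT / R_total = 33 / 0.2433

Q ≈ 136 W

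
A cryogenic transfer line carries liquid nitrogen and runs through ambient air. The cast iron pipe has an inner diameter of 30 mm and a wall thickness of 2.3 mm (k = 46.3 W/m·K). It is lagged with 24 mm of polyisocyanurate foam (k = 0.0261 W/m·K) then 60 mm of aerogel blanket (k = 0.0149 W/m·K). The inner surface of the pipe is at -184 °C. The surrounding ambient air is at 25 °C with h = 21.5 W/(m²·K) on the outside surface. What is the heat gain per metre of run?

q′ ≈ 14 W/m

Treating each annulus and film as a series resistance:
R_cast iron pipe wall = ln(17.3/15)/(2π×46.3×1) = 4.904×10^-4 K/W
R_polyisocyanurate foam = ln(41.3/17.3)/(2π×0.0261×1) = 5.306 K/W
R_aerogel blanket = ln(101.3/41.3)/(2π×0.0149×1) = 9.584 K/W
R_outer film = 1/(h_o·2πr_oL) = 1/(21.5×2π×0.1013×1) = 0.07308 K/W
R_total = 14.96 K/W
Q = ΔT/R_total = 209/14.96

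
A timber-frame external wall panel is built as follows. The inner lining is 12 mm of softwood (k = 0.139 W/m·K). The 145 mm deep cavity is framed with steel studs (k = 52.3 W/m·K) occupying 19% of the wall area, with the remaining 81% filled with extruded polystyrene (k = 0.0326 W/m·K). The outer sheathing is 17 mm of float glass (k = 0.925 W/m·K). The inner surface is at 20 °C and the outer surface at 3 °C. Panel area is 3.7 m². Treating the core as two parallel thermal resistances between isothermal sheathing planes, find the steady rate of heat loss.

Sheathing layers in series; stud and cavity paths in parallel between them.
R_inner = 0.012/(0.139×3.7) = 0.02333 K/W
R_stud  = 0.145/(52.3×0.19×3.7) = 0.003944 K/W
R_cav   = 0.145/(0.0326×0.81×3.7) = 1.484 K/W
1/R_core = 1/R_stud + 1/R_cav → R_core = 0.003933 K/W
R_outer = 0.017/(0.925×3.7) = 0.004967 K/W
R_total = 0.03223 K/W
Q = ΔT/R_total = 17/0.03223

Q ≈ 527 W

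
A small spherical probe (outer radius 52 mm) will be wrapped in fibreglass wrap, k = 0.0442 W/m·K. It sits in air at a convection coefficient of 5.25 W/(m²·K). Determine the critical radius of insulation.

For a sphere r_cr = 2k/h = 2×0.0442/5.25
r_cr = 16.8 mm; since the bare radius (52 mm) is above r_cr, any added insulation will reduce heat loss.

r_cr ≈ 16.8 mm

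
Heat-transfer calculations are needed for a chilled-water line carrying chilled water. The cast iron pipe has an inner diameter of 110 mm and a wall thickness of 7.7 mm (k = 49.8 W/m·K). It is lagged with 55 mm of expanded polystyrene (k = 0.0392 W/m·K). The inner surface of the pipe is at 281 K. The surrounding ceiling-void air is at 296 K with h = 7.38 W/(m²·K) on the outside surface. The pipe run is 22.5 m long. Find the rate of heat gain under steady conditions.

Q ≈ 123 W

Radial resistances (cylindrical: R_cond = ln(r_o/r_i)/(2πkL), R_conv = 1/(h·2πrL)):
R_cast iron pipe wall = ln(62.7/55)/(2π×49.8×22.5) = 1.861×10^-5 K/W
R_expanded polystyrene = ln(117.7/62.7)/(2π×0.0392×22.5) = 0.1136 K/W
R_outer film = 1/(h_o·2πr_oL) = 1/(7.38×2π×0.1177×22.5) = 0.008143 K/W
R_total = 0.1218 K/W
Q = ΔT/R_total = 15/0.1218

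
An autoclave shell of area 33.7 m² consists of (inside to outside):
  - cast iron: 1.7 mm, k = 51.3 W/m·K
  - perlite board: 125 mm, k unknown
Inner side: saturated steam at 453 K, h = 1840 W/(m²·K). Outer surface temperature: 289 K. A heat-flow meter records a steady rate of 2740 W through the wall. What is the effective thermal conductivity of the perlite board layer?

k ≈ 0.062 W/(m·K)

Thermal resistances in series:
R_inner film = 1/(h_i·A) = 1/(1840×33.7) = 1.613×10^-5 K/W
R_cast iron = L/(kA) = 0.0017/(51.3×33.7) = 9.833×10^-7 K/W
Sum of known resistances R_other = 1.711×10^-5 K/W
Total R = ΔT/Q = 164/2740 = 0.05985 K/W
R_perlite board = R_total − R_other = 0.05984 K/W
k = L/(R·A) = 0.125/(0.05984×33.7)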